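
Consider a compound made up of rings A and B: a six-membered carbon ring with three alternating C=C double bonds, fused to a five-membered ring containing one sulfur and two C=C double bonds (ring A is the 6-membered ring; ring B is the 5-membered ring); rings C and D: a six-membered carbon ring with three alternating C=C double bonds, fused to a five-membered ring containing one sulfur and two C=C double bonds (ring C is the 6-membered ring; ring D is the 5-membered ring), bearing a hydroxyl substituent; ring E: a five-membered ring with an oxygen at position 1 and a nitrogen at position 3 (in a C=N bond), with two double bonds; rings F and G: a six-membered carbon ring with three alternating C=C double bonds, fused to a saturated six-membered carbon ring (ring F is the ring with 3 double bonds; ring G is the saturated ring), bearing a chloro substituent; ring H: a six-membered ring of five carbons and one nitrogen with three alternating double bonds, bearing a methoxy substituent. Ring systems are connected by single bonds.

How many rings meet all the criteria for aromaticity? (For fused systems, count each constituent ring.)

7

Rings A and B form a fused bicyclic system (with one sulfur) with 9 sp² atoms and 10 π electrons from ring double bonds plus a heteroatom lone pair. 10 = 4(2)+2, so the system is aromatic and both rings count as aromatic (benzothiophene).
Rings C and D form a fused bicyclic system (with one sulfur) with 9 sp² atoms and 10 π electrons from ring double bonds plus a heteroatom lone pair. 10 = 4(2)+2, so the system is aromatic and both rings count as aromatic (benzothiophene).
Ring E is fully conjugated (every ring atom contributes a p orbital); 2 ring double bonds (4 π electrons) plus a heteroatom lone pair (2) give 6 π electrons. Since 6 = 4n+2 (n=1), ring E is aromatic (oxazole).
Ring F has a continuous p-orbital overlap around the ring; 3 ring double bonds give 6 π electrons. 6 = 4(1)+2, so ring F is aromatic (benzene ring).
Ring G has four sp³ carbons, so it is not fully conjugated — not aromatic (cyclohexane ring).
Ring H is planar and fully conjugated; 3 ring double bonds give 6 π electrons. Since 6 = 4n+2 (n=1), ring H is aromatic (pyridine).
Aromatic: A, B, C, D, E, F, H. Total: 7.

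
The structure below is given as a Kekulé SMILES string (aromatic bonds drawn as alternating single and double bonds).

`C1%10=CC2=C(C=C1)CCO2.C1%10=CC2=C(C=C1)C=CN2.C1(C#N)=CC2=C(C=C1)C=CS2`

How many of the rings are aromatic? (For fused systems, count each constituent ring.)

5

The SMILES encodes a six-membered carbon ring with three alternating C=C double bonds, fused to a five-membered ring containing one oxygen and two sp³ carbons; a six-membered carbon ring with three alternating C=C double bonds, fused to a five-membered ring containing one N–H nitrogen and two C=C double bonds; a six-membered carbon ring with three alternating C=C double bonds, fused to a five-membered ring containing one sulfur and two C=C double bonds.
The 6-membered ring has a continuous p-orbital overlap around the ring; 3 ring double bonds give 6 π electrons. 6 = 4(1)+2, so it is aromatic (benzene ring).
The 5-membered ring with one oxygen has two sp³ carbons, so it is not fully conjugated — not aromatic (oxolane ring).
The fused 6/5-membered bicyclic (with one N–H) is a single π system with 9 sp² atoms and 10 π electrons from ring double bonds plus a heteroatom lone pair. 10 = 4(2)+2, so the system is aromatic and both rings count as aromatic (indole).
The fused 6/5-membered bicyclic (with one sulfur) is a single π system with 9 sp² atoms and 10 π electrons from ring double bonds plus a heteroatom lone pair. 10 = 4(2)+2, so the system is aromatic and both rings count as aromatic (benzothiophene).
5 of the 6 rings are aromatic. Total: 5.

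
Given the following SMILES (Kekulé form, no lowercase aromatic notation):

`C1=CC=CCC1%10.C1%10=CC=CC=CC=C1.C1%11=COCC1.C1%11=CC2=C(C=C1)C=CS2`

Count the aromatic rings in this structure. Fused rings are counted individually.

2

The SMILES encodes a six-membered carbon ring with two conjugated C=C double bonds and two sp³ carbons; an eight-membered carbon ring with four alternating C=C double bonds; a five-membered ring of four carbons and one oxygen, with one C=C double bond and two sp³ carbons; a six-membered carbon ring with three alternating C=C double bonds, fused to a five-membered ring containing one sulfur and two C=C double bonds.
The 6-membered ring has two sp³ carbons, so it is not fully conjugated — not aromatic (1,3-cyclohexadiene).
The 8-membered ring has only sp² ring atoms; a planar conformation would have a fully conjugated π system of 8 electrons. But 8 = 4(2), which is 4n not 4n+2, so it is not aromatic (cyclooctatetraene) — cyclooctatetraene distorts into a non-planar tub to avoid antiaromaticity.
The 5-membered ring with one oxygen has two sp³ carbons, so it is not fully conjugated — not aromatic (2,3-dihydrofuran).
The fused 6/5-membered bicyclic (with one sulfur) is a single π system with 9 sp² atoms and 10 π electrons from ring double bonds plus a heteroatom lone pair. 10 = 4(2)+2, so the system is aromatic and both rings count as aromatic (benzothiophene).
2 of the 5 rings are aromatic. Total: 2.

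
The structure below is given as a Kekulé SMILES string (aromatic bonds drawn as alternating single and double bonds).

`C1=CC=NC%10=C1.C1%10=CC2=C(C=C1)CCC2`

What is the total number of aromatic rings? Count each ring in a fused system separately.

2

The SMILES encodes a six-membered ring of five carbons and one nitrogen with three alternating double bonds; a six-membered carbon ring with three alternating C=C double bonds, fused to a saturated five-membered carbon ring.
The 6-membered ring with one nitrogen is planar and fully conjugated; 3 ring double bonds give 6 π electrons. 6 = 4(1)+2, so it is aromatic (pyridine).
The 6-membered ring has a continuous p-orbital overlap around the ring; 3 ring double bonds give 6 π electrons. Since 6 = 4n+2 (n=1), it is aromatic (benzene ring).
The 5-membered ring has three sp³ carbons, so it is not fully conjugated — not aromatic (cyclopentane ring).
2 of the 3 rings are aromatic. Total: 2.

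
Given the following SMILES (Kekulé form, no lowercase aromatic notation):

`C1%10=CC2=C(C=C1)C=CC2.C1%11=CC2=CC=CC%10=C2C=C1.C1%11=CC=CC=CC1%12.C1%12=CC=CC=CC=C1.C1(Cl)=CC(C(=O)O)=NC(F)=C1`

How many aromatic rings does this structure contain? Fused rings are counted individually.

4

The SMILES encodes a six-membered carbon ring with three alternating C=C double bonds, fused to a five-membered carbon ring containing one C=C double bond and one sp³ carbon; two fused six-membered carbon rings, each with three alternating C=C double bonds; a seven-membered carbon ring with three C=C double bonds and one sp³ carbon; an eight-membered carbon ring with four alternating C=C double bonds; a six-membered ring of five carbons and one nitrogen with three alternating double bonds.
The 6-membered ring has a continuous p-orbital overlap around the ring; 3 ring double bonds give 6 π electrons. That satisfies 4n+2 with n=1, so it is aromatic (benzene ring).
The 5-membered ring has one sp³ carbon, so it is not fully conjugated — not aromatic (cyclopentene ring).
The fused 6/6-membered bicyclic is a single π system with 10 sp² atoms and 10 π electrons from ring double bonds. 10 = 4(2)+2, so the system is aromatic and both rings count as aromatic (naphthalene).
The 7-membered ring has one sp³ carbon, so it is not fully conjugated — not aromatic (cycloheptatriene).
The 8-membered ring has only sp² ring atoms; a planar conformation would have a fully conjugated π system of 8 electrons. But 8 = 4(2), which is 4n not 4n+2, so it is not aromatic (cyclooctatetraene) — cyclooctatetraene distorts into a non-planar tub to avoid antiaromaticity.
The 6-membered ring with one nitrogen is planar and fully conjugated; 3 ring double bonds give 6 π electrons. 6 = 4(1)+2, so it is aromatic (pyridine).
4 of the 7 rings are aromatic. Total: 4.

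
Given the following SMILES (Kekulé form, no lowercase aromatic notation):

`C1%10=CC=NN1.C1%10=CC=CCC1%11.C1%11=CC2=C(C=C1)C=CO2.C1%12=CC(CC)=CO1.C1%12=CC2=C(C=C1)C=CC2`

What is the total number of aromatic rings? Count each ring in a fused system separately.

5

The SMILES encodes a five-membered ring with two adjacent nitrogens (one bearing H, one in a double bond) and two double bonds; a six-membered carbon ring with two conjugated C=C double bonds and two sp³ carbons; a six-membered carbon ring with three alternating C=C double bonds, fused to a five-membered ring containing one oxygen and two C=C double bonds; a five-membered ring of four carbons and one oxygen, with two C=C double bonds; a six-membered carbon ring with three alternating C=C double bonds, fused to a five-membered carbon ring containing one C=C double bond and one sp³ carbon.
The 5-membered ring with two adjacent nitrogens (one N–H, one =N–) is planar and fully conjugated; 2 ring double bonds (4 π electrons) plus a heteroatom lone pair (2) give 6 π electrons. 6 = 4(1)+2, so it is aromatic (pyrazole).
The 6-membered ring has two sp³ carbons, so it is not fully conjugated — not aromatic (1,3-cyclohexadiene).
The fused 6/5-membered bicyclic (with one oxygen) is a single π system with 9 sp² atoms and 10 π electrons from ring double bonds plus a heteroatom lone pair. 10 = 4(2)+2, so the system is aromatic and both rings count as aromatic (benzofuran).
The 5-membered ring with one oxygen has a continuous p-orbital overlap around the ring; 2 ring double bonds (4 π electrons) plus a heteroatom lone pair (2) give 6 π electrons. 6 = 4(1)+2, so it is aromatic (furan).
The second 6-membered ring is fully conjugated (every ring atom contributes a p orbital); 3 ring double bonds give 6 π electrons. 6 = 4(1)+2, so it is aromatic (benzene ring).
The 5-membered ring has one sp³ carbon, so it is not fully conjugated — not aromatic (cyclopentene ring).
5 of the 7 rings are aromatic. Total: 5.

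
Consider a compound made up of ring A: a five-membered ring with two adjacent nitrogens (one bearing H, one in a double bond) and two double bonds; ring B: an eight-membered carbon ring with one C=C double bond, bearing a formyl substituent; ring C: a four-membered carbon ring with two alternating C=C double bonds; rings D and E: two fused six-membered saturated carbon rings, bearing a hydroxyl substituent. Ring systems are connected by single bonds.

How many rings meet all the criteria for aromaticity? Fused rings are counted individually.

Ring A is planar and fully conjugated; 2 ring double bonds (4 π electrons) plus a heteroatom lone pair (2) give 6 π electrons. 6 = 4(1)+2, so ring A is aromatic (pyrazole).
Ring B has six sp³ carbons, so it is not fully conjugated — not aromatic (cyclooctene).
Ring C has only sp² ring atoms; a planar conformation would have a fully conjugated π system of 4 electrons. But 4 = 4(1), which is 4n not 4n+2, so ring C is not aromatic (cyclobutadiene) — cyclobutadiene is antiaromatic and distorts to a rectangle.
Ring D has only sp³ atoms, so it is not fully conjugated — not aromatic (cyclohexane ring).
Ring E has only sp³ atoms, so it is not fully conjugated — not aromatic (cyclohexane ring).
Aromatic: A. Total: 1.

1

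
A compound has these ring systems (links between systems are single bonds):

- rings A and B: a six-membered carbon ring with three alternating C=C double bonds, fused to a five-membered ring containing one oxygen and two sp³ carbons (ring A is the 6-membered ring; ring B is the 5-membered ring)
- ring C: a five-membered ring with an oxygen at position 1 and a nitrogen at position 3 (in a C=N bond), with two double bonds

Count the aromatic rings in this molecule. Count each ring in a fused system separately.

Ring A is planar and fully conjugated; 3 ring double bonds give 6 π electrons. Since 6 = 4n+2 (n=1), ring A is aromatic (benzene ring).
Ring B has two sp³ carbons, so it is not fully conjugated — not aromatic (oxolane ring).
Ring C is fully conjugated (every ring atom contributes a p orbital); 2 ring double bonds (4 π electrons) plus a heteroatom lone pair (2) give 6 π electrons. Since 6 = 4n+2 (n=1), ring C is aromatic (oxazole).
Aromatic: A, C. Total: 2.

2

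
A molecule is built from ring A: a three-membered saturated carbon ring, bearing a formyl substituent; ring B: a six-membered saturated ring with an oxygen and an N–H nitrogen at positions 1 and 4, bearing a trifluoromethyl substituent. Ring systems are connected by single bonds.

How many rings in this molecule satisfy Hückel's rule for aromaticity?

Ring A has only sp³ atoms, so it is not fully conjugated — not aromatic (cyclopropane).
Ring B has only sp³ atoms, so it is not fully conjugated — not aromatic (morpholine).
No ring is aromatic. Total: 0.

0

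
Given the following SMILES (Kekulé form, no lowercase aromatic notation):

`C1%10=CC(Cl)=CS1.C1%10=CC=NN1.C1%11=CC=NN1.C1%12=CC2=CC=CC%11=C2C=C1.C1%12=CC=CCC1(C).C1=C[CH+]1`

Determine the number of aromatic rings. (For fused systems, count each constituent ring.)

6

The SMILES encodes a five-membered ring of four carbons and one sulfur, with two C=C double bonds; a five-membered ring with two adjacent nitrogens (one bearing H, one in a double bond) and two double bonds; a five-membered ring with two adjacent nitrogens (one bearing H, one in a double bond) and two double bonds; two fused six-membered carbon rings, each with three alternating C=C double bonds; a six-membered carbon ring with two conjugated C=C double bonds and two sp³ carbons; a three-membered all-carbon ring bearing a positive charge on one carbon, with one C=C double bond.
The 5-membered ring with one sulfur has a continuous p-orbital overlap around the ring; 2 ring double bonds (4 π electrons) plus a heteroatom lone pair (2) give 6 π electrons. That satisfies 4n+2 with n=1, so it is aromatic (thiophene).
The 5-membered ring with two adjacent nitrogens (one N–H, one =N–) is fully conjugated (every ring atom contributes a p orbital); 2 ring double bonds (4 π electrons) plus a heteroatom lone pair (2) give 6 π electrons. Since 6 = 4n+2 (n=1), it is aromatic (pyrazole).
The second 5-membered ring with two adjacent nitrogens (one N–H, one =N–) is planar and fully conjugated; 2 ring double bonds (4 π electrons) plus a heteroatom lone pair (2) give 6 π electrons. That satisfies 4n+2 with n=1, so it is aromatic (pyrazole).
The fused 6/6-membered bicyclic is a single π system with 10 sp² atoms and 10 π electrons from ring double bonds. 10 = 4(2)+2, so the system is aromatic and both rings count as aromatic (naphthalene).
The 6-membered ring has two sp³ carbons, so it is not fully conjugated — not aromatic (1,3-cyclohexadiene).
The 3-membered ring has a continuous p-orbital overlap around the ring; 1 ring double bond (2 π electrons) plus the carbocation's empty p orbital (0, but keeps the ring conjugated) give 2 π electrons. 2 = 4(0)+2, so it is aromatic (cyclopropenyl cation).
6 of the 7 rings are aromatic. Total: 6.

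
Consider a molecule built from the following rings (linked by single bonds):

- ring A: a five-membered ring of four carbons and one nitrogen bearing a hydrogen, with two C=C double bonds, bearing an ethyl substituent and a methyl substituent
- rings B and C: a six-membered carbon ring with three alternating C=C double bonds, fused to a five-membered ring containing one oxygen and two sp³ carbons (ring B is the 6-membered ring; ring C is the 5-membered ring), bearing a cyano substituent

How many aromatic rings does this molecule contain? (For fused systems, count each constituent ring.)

2

Ring A is fully conjugated (every ring atom contributes a p orbital); 2 ring double bonds (4 π electrons) plus a heteroatom lone pair (2) give 6 π electrons. That satisfies 4n+2 with n=1, so ring A is aromatic (pyrrole).
Ring B has a continuous p-orbital overlap around the ring; 3 ring double bonds give 6 π electrons. That satisfies 4n+2 with n=1, so ring B is aromatic (benzene ring).
Ring C has two sp³ carbons, so it is not fully conjugated — not aromatic (oxolane ring).
Aromatic: A, B. Total: 2.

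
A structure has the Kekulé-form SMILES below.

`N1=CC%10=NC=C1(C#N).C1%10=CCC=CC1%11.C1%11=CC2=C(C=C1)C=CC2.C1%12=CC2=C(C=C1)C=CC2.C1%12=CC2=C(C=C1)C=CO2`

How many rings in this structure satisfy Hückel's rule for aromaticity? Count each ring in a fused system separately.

5

The SMILES encodes a six-membered ring with nitrogens at positions 1 and 4 and three alternating double bonds; a six-membered carbon ring with two isolated C=C double bonds and two sp³ carbons; a six-membered carbon ring with three alternating C=C double bonds, fused to a five-membered carbon ring containing one C=C double bond and one sp³ carbon; a six-membered carbon ring with three alternating C=C double bonds, fused to a five-membered carbon ring containing one C=C double bond and one sp³ carbon; a six-membered carbon ring with three alternating C=C double bonds, fused to a five-membered ring containing one oxygen and two C=C double bonds.
The 6-membered ring with two nitrogens (1,4) is fully conjugated (every ring atom contributes a p orbital); 3 ring double bonds give 6 π electrons. Since 6 = 4n+2 (n=1), it is aromatic (pyrazine).
The 6-membered ring has two sp³ carbons, so it is not fully conjugated — not aromatic (1,4-cyclohexadiene).
The second 6-membered ring is fully conjugated (every ring atom contributes a p orbital); 3 ring double bonds give 6 π electrons. 6 = 4(1)+2, so it is aromatic (benzene ring).
The 5-membered ring has one sp³ carbon, so it is not fully conjugated — not aromatic (cyclopentene ring).
The third 6-membered ring has a continuous p-orbital overlap around the ring; 3 ring double bonds give 6 π electrons. 6 = 4(1)+2, so it is aromatic (benzene ring).
The second 5-membered ring has one sp³ carbon, so it is not fully conjugated — not aromatic (cyclopentene ring).
The fused 6/5-membered bicyclic (with one oxygen) is a single π system with 9 sp² atoms and 10 π electrons from ring double bonds plus a heteroatom lone pair. 10 = 4(2)+2, so the system is aromatic and both rings count as aromatic (benzofuran).
5 of the 8 rings are aromatic. Total: 5.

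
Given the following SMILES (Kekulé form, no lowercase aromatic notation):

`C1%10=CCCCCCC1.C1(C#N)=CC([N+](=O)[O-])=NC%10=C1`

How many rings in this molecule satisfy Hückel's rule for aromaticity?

The SMILES encodes an eight-membered carbon ring with one C=C double bond; a six-membered ring of five carbons and one nitrogen with three alternating double bonds.
The 8-membered ring has six sp³ carbons, so it is not fully conjugated — not aromatic (cyclooctene).
The 6-membered ring with one nitrogen has a continuous p-orbital overlap around the ring; 3 ring double bonds give 6 π electrons. Since 6 = 4n+2 (n=1), it is aromatic (pyridine).
1 of the 2 rings is aromatic. Total: 1.

1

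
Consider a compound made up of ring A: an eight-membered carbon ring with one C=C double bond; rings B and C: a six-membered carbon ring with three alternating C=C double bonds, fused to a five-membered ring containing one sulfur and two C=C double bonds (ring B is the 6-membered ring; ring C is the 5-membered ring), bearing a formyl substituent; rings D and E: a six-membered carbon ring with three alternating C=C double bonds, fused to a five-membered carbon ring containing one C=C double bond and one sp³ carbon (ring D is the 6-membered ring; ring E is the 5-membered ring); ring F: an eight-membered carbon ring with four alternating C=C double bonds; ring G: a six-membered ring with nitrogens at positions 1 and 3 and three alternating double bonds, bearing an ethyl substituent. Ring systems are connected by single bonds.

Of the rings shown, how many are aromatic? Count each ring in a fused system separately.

4

Ring A has six sp³ carbons, so it is not fully conjugated — not aromatic (cyclooctene).
Rings B and C form a fused bicyclic system (with one sulfur) with 9 sp² atoms and 10 π electrons from ring double bonds plus a heteroatom lone pair. 10 = 4(2)+2, so the system is aromatic and both rings count as aromatic (benzothiophene).
Ring D has a continuous p-orbital overlap around the ring; 3 ring double bonds give 6 π electrons. Since 6 = 4n+2 (n=1), ring D is aromatic (benzene ring).
Ring E has one sp³ carbon, so it is not fully conjugated — not aromatic (cyclopentene ring).
Ring F has only sp² ring atoms; a planar conformation would have a fully conjugated π system of 8 electrons. But 8 = 4(2), which is 4n not 4n+2, so ring F is not aromatic (cyclooctatetraene) — cyclooctatetraene distorts into a non-planar tub to avoid antiaromaticity.
Ring G is planar and fully conjugated; 3 ring double bonds give 6 π electrons. Since 6 = 4n+2 (n=1), ring G is aromatic (pyrimidine).
Aromatic: B, C, D, G. Total: 4.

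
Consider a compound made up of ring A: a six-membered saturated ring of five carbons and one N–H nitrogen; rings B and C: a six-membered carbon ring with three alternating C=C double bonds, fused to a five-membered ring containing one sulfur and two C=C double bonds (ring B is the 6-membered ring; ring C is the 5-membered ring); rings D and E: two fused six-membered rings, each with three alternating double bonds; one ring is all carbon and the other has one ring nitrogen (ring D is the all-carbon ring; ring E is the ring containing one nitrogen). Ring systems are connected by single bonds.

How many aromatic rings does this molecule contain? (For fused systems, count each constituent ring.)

4

Ring A has only sp³ atoms, so it is not fully conjugated — not aromatic (piperidine).
Rings B and C form a fused bicyclic system (with one sulfur) with 9 sp² atoms and 10 π electrons from ring double bonds plus a heteroatom lone pair. 10 = 4(2)+2, so the system is aromatic and both rings count as aromatic (benzothiophene).
Rings D and E form a fused bicyclic system (with one nitrogen) with 10 sp² atoms and 10 π electrons from ring double bonds. 10 = 4(2)+2, so the system is aromatic and both rings count as aromatic (quinoline).
Aromatic: B, C, D, E. Total: 4.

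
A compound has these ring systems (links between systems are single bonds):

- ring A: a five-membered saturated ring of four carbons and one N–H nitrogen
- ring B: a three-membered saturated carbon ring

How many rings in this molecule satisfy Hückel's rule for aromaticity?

0

Ring A has only sp³ atoms, so it is not fully conjugated — not aromatic (pyrrolidine).
Ring B has only sp³ atoms, so it is not fully conjugated — not aromatic (cyclopropane).
No ring is aromatic. Total: 0.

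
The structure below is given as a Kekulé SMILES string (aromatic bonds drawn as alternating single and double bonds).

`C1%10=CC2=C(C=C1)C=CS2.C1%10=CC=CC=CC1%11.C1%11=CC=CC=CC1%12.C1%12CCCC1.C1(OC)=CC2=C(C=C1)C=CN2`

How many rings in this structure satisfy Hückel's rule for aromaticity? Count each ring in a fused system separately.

4

The SMILES encodes a six-membered carbon ring with three alternating C=C double bonds, fused to a five-membered ring containing one sulfur and two C=C double bonds; a seven-membered carbon ring with three C=C double bonds and one sp³ carbon; a seven-membered carbon ring with three C=C double bonds and one sp³ carbon; a five-membered saturated carbon ring; a six-membered carbon ring with three alternating C=C double bonds, fused to a five-membered ring containing one N–H nitrogen and two C=C double bonds.
The fused 6/5-membered bicyclic (with one sulfur) is a single π system with 9 sp² atoms and 10 π electrons from ring double bonds plus a heteroatom lone pair. 10 = 4(2)+2, so the system is aromatic and both rings count as aromatic (benzothiophene).
The 7-membered ring has one sp³ carbon, so it is not fully conjugated — not aromatic (cycloheptatriene).
The second 7-membered ring has one sp³ carbon, so it is not fully conjugated — not aromatic (cycloheptatriene).
The 5-membered ring has only sp³ atoms, so it is not fully conjugated — not aromatic (cyclopentane).
The fused 6/5-membered bicyclic (with one N–H) is a single π system with 9 sp² atoms and 10 π electrons from ring double bonds plus a heteroatom lone pair. 10 = 4(2)+2, so the system is aromatic and both rings count as aromatic (indole).
4 of the 7 rings are aromatic. Total: 4.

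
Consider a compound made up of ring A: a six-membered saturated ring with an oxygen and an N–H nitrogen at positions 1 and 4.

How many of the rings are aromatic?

Ring A has only sp³ atoms, so it is not fully conjugated — not aromatic (morpholine).

0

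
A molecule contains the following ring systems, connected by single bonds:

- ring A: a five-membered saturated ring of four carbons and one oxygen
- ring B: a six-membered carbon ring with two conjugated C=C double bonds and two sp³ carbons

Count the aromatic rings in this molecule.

0

Ring A has only sp³ atoms, so it is not fully conjugated — not aromatic (tetrahydrofuran).
Ring B has two sp³ carbons, so it is not fully conjugated — not aromatic (1,3-cyclohexadiene).
No ring is aromatic. Total: 0.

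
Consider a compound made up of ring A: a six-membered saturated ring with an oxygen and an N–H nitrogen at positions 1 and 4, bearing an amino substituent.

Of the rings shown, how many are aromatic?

Ring A has only sp³ atoms, so it is not fully conjugated — not aromatic (morpholine).

0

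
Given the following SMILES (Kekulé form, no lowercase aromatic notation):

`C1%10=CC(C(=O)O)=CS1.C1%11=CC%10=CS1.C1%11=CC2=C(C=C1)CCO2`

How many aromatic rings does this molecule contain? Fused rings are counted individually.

The SMILES encodes a five-membered ring of four carbons and one sulfur, with two C=C double bonds; a five-membered ring of four carbons and one sulfur, with two C=C double bonds; a six-membered carbon ring with three alternating C=C double bonds, fused to a five-membered ring containing one oxygen and two sp³ carbons.
The 5-membered ring with one sulfur is planar and fully conjugated; 2 ring double bonds (4 π electrons) plus a heteroatom lone pair (2) give 6 π electrons. 6 = 4(1)+2, so it is aromatic (thiophene).
The second 5-membered ring with one sulfur is fully conjugated (every ring atom contributes a p orbital); 2 ring double bonds (4 π electrons) plus a heteroatom lone pair (2) give 6 π electrons. 6 = 4(1)+2, so it is aromatic (thiophene).
The 6-membered ring has a continuous p-orbital overlap around the ring; 3 ring double bonds give 6 π electrons. Since 6 = 4n+2 (n=1), it is aromatic (benzene ring).
The 5-membered ring with one oxygen has two sp³ carbons, so it is not fully conjugated — not aromatic (oxolane ring).
3 of the 4 rings are aromatic. Total: 3.

3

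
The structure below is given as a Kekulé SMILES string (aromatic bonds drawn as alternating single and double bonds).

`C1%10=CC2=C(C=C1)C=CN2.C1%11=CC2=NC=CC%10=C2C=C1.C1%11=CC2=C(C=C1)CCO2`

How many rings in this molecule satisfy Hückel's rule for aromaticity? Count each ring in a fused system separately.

The SMILES encodes a six-membered carbon ring with three alternating C=C double bonds, fused to a five-membered ring containing one N–H nitrogen and two C=C double bonds; two fused six-membered rings, each with three alternating double bonds; one ring is all carbon and the other has one ring nitrogen; a six-membered carbon ring with three alternating C=C double bonds, fused to a five-membered ring containing one oxygen and two sp³ carbons.
The fused 6/5-membered bicyclic (with one N–H) is a single π system with 9 sp² atoms and 10 π electrons from ring double bonds plus a heteroatom lone pair. 10 = 4(2)+2, so the system is aromatic and both rings count as aromatic (indole).
The fused 6/6-membered bicyclic (with one nitrogen) is a single π system with 10 sp² atoms and 10 π electrons from ring double bonds. 10 = 4(2)+2, so the system is aromatic and both rings count as aromatic (quinoline).
The 6-membered ring is planar and fully conjugated; 3 ring double bonds give 6 π electrons. Since 6 = 4n+2 (n=1), it is aromatic (benzene ring).
The 5-membered ring with one oxygen has two sp³ carbons, so it is not fully conjugated — not aromatic (oxolane ring).
5 of the 6 rings are aromatic. Total: 5.

5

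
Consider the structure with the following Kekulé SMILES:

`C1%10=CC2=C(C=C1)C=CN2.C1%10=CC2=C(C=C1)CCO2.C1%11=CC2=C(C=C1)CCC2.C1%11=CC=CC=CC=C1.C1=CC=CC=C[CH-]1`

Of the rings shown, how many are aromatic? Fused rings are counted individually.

4

The SMILES encodes a six-membered carbon ring with three alternating C=C double bonds, fused to a five-membered ring containing one N–H nitrogen and two C=C double bonds; a six-membered carbon ring with three alternating C=C double bonds, fused to a five-membered ring containing one oxygen and two sp³ carbons; a six-membered carbon ring with three alternating C=C double bonds, fused to a saturated five-membered carbon ring; an eight-membered carbon ring with four alternating C=C double bonds; a seven-membered all-carbon ring bearing a negative charge on one carbon, with three C=C double bonds.
The fused 6/5-membered bicyclic (with one N–H) is a single π system with 9 sp² atoms and 10 π electrons from ring double bonds plus a heteroatom lone pair. 10 = 4(2)+2, so the system is aromatic and both rings count as aromatic (indole).
The 6-membered ring is fully conjugated (every ring atom contributes a p orbital); 3 ring double bonds give 6 π electrons. That satisfies 4n+2 with n=1, so it is aromatic (benzene ring).
The 5-membered ring with one oxygen has two sp³ carbons, so it is not fully conjugated — not aromatic (oxolane ring).
The second 6-membered ring is fully conjugated (every ring atom contributes a p orbital); 3 ring double bonds give 6 π electrons. 6 = 4(1)+2, so it is aromatic (benzene ring).
The 5-membered ring has three sp³ carbons, so it is not fully conjugated — not aromatic (cyclopentane ring).
The 8-membered ring has only sp² ring atoms; a planar conformation would have a fully conjugated π system of 8 electrons. But 8 = 4(2), which is 4n not 4n+2, so it is not aromatic (cyclooctatetraene) — cyclooctatetraene distorts into a non-planar tub to avoid antiaromaticity.
The 7-membered ring has only sp² ring atoms; a planar conformation would have a fully conjugated π system of 8 electrons. But 8 = 4(2), which is 4n not 4n+2, so it is not aromatic (cycloheptatrienyl anion).
4 of the 8 rings are aromatic. Total: 4.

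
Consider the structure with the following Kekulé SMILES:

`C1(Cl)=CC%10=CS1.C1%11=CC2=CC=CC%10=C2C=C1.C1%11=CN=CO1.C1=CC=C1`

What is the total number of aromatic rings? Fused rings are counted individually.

4

The SMILES encodes a five-membered ring of four carbons and one sulfur, with two C=C double bonds; two fused six-membered carbon rings, each with three alternating C=C double bonds; a five-membered ring with an oxygen at position 1 and a nitrogen at position 3 (in a C=N bond), with two double bonds; a four-membered carbon ring with two alternating C=C double bonds.
The 5-membered ring with one sulfur has a continuous p-orbital overlap around the ring; 2 ring double bonds (4 π electrons) plus a heteroatom lone pair (2) give 6 π electrons. That satisfies 4n+2 with n=1, so it is aromatic (thiophene).
The fused 6/6-membered bicyclic is a single π system with 10 sp² atoms and 10 π electrons from ring double bonds. 10 = 4(2)+2, so the system is aromatic and both rings count as aromatic (naphthalene).
The 5-membered ring with one oxygen and one =N– is fully conjugated (every ring atom contributes a p orbital); 2 ring double bonds (4 π electrons) plus a heteroatom lone pair (2) give 6 π electrons. Since 6 = 4n+2 (n=1), it is aromatic (oxazole).
The 4-membered ring has only sp² ring atoms; a planar conformation would have a fully conjugated π system of 4 electrons. But 4 = 4(1), which is 4n not 4n+2, so it is not aromatic (cyclobutadiene) — cyclobutadiene is antiaromatic and distorts to a rectangle.
4 of the 5 rings are aromatic. Total: 4.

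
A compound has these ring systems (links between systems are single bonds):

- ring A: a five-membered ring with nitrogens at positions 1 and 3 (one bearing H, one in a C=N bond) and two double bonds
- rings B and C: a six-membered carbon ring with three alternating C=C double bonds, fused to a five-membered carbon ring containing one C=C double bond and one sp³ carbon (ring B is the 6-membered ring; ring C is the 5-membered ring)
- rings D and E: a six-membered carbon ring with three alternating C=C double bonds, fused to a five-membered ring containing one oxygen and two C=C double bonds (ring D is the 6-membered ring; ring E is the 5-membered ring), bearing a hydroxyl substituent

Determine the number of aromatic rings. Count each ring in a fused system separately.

Ring A is fully conjugated (every ring atom contributes a p orbital); 2 ring double bonds (4 π electrons) plus a heteroatom lone pair (2) give 6 π electrons. Since 6 = 4n+2 (n=1), ring A is aromatic (imidazole).
Ring B is planar and fully conjugated; 3 ring double bonds give 6 π electrons. Since 6 = 4n+2 (n=1), ring B is aromatic (benzene ring).
Ring C has one sp³ carbon, so it is not fully conjugated — not aromatic (cyclopentene ring).
Rings D and E form a fused bicyclic system (with one oxygen) with 9 sp² atoms and 10 π electrons from ring double bonds plus a heteroatom lone pair. 10 = 4(2)+2, so the system is aromatic and both rings count as aromatic (benzofuran).
Aromatic: A, B, D, E. Total: 4.

4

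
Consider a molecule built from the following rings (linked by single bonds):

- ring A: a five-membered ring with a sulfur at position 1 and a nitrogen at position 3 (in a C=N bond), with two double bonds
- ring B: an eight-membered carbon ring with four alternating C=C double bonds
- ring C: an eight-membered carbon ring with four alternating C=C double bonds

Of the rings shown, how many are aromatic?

Ring A has a continuous p-orbital overlap around the ring; 2 ring double bonds (4 π electrons) plus a heteroatom lone pair (2) give 6 π electrons. That satisfies 4n+2 with n=1, so ring A is aromatic (thiazole).
Ring B has only sp² ring atoms; a planar conformation would have a fully conjugated π system of 8 electrons. But 8 = 4(2), which is 4n not 4n+2, so ring B is not aromatic (cyclooctatetraene) — cyclooctatetraene distorts into a non-planar tub to avoid antiaromaticity.
Ring C has only sp² ring atoms; a planar conformation would have a fully conjugated π system of 8 electrons. But 8 = 4(2), which is 4n not 4n+2, so ring C is not aromatic (cyclooctatetraene) — cyclooctatetraene distorts into a non-planar tub to avoid antiaromaticity.
Aromatic: A. Total: 1.

1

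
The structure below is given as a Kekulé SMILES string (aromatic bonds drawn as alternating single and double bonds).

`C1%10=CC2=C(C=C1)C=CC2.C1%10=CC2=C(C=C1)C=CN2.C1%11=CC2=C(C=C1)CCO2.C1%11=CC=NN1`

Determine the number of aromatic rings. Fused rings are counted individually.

5

The SMILES encodes a six-membered carbon ring with three alternating C=C double bonds, fused to a five-membered carbon ring containing one C=C double bond and one sp³ carbon; a six-membered carbon ring with three alternating C=C double bonds, fused to a five-membered ring containing one N–H nitrogen and two C=C double bonds; a six-membered carbon ring with three alternating C=C double bonds, fused to a five-membered ring containing one oxygen and two sp³ carbons; a five-membered ring with two adjacent nitrogens (one bearing H, one in a double bond) and two double bonds.
The 6-membered ring is planar and fully conjugated; 3 ring double bonds give 6 π electrons. Since 6 = 4n+2 (n=1), it is aromatic (benzene ring).
The 5-membered ring has one sp³ carbon, so it is not fully conjugated — not aromatic (cyclopentene ring).
The fused 6/5-membered bicyclic (with one N–H) is a single π system with 9 sp² atoms and 10 π electrons from ring double bonds plus a heteroatom lone pair. 10 = 4(2)+2, so the system is aromatic and both rings count as aromatic (indole).
The second 6-membered ring is fully conjugated (every ring atom contributes a p orbital); 3 ring double bonds give 6 π electrons. That satisfies 4n+2 with n=1, so it is aromatic (benzene ring).
The 5-membered ring with one oxygen has two sp³ carbons, so it is not fully conjugated — not aromatic (oxolane ring).
The 5-membered ring with two adjacent nitrogens (one N–H, one =N–) is fully conjugated (every ring atom contributes a p orbital); 2 ring double bonds (4 π electrons) plus a heteroatom lone pair (2) give 6 π electrons. That satisfies 4n+2 with n=1, so it is aromatic (pyrazole).
5 of the 7 rings are aromatic. Total: 5.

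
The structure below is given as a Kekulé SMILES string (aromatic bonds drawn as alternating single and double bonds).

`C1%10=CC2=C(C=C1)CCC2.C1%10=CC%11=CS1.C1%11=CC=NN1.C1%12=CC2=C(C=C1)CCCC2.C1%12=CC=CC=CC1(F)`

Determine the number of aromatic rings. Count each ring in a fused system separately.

4

The SMILES encodes a six-membered carbon ring with three alternating C=C double bonds, fused to a saturated five-membered carbon ring; a five-membered ring of four carbons and one sulfur, with two C=C double bonds; a five-membered ring with two adjacent nitrogens (one bearing H, one in a double bond) and two double bonds; a six-membered carbon ring with three alternating C=C double bonds, fused to a saturated six-membered carbon ring; a seven-membered carbon ring with three C=C double bonds and one sp³ carbon.
The 6-membered ring is planar and fully conjugated; 3 ring double bonds give 6 π electrons. Since 6 = 4n+2 (n=1), it is aromatic (benzene ring).
The 5-membered ring has three sp³ carbons, so it is not fully conjugated — not aromatic (cyclopentane ring).
The 5-membered ring with one sulfur has a continuous p-orbital overlap around the ring; 2 ring double bonds (4 π electrons) plus a heteroatom lone pair (2) give 6 π electrons. Since 6 = 4n+2 (n=1), it is aromatic (thiophene).
The 5-membered ring with two adjacent nitrogens (one N–H, one =N–) is planar and fully conjugated; 2 ring double bonds (4 π electrons) plus a heteroatom lone pair (2) give 6 π electrons. Since 6 = 4n+2 (n=1), it is aromatic (pyrazole).
The second 6-membered ring is fully conjugated (every ring atom contributes a p orbital); 3 ring double bonds give 6 π electrons. Since 6 = 4n+2 (n=1), it is aromatic (benzene ring).
The third 6-membered ring has four sp³ carbons, so it is not fully conjugated — not aromatic (cyclohexane ring).
The 7-membered ring has one sp³ carbon, so it is not fully conjugated — not aromatic (cycloheptatriene).
4 of the 7 rings are aromatic. Total: 4.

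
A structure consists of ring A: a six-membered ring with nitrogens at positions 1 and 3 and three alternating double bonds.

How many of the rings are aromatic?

Ring A is fully conjugated (every ring atom contributes a p orbital); 3 ring double bonds give 6 π electrons. Since 6 = 4n+2 (n=1), ring A is aromatic (pyrimidine).

1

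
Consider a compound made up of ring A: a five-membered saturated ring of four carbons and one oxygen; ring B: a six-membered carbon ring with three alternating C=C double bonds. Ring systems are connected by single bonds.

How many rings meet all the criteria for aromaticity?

1

Ring A has only sp³ atoms, so it is not fully conjugated — not aromatic (tetrahydrofuran).
Ring B has a continuous p-orbital overlap around the ring; 3 ring double bonds give 6 π electrons. Since 6 = 4n+2 (n=1), ring B is aromatic (benzene).
Aromatic: B. Total: 1.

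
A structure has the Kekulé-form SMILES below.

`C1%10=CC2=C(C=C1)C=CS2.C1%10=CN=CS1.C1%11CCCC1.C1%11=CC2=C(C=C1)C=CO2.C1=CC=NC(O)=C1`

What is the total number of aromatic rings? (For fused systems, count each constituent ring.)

6

The SMILES encodes a six-membered carbon ring with three alternating C=C double bonds, fused to a five-membered ring containing one sulfur and two C=C double bonds; a five-membered ring with a sulfur at position 1 and a nitrogen at position 3 (in a C=N bond), with two double bonds; a five-membered saturated carbon ring; a six-membered carbon ring with three alternating C=C double bonds, fused to a five-membered ring containing one oxygen and two C=C double bonds; a six-membered ring of five carbons and one nitrogen with three alternating double bonds.
The fused 6/5-membered bicyclic (with one sulfur) is a single π system with 9 sp² atoms and 10 π electrons from ring double bonds plus a heteroatom lone pair. 10 = 4(2)+2, so the system is aromatic and both rings count as aromatic (benzothiophene).
The 5-membered ring with one sulfur and one =N– has a continuous p-orbital overlap around the ring; 2 ring double bonds (4 π electrons) plus a heteroatom lone pair (2) give 6 π electrons. Since 6 = 4n+2 (n=1), it is aromatic (thiazole).
The 5-membered ring has only sp³ atoms, so it is not fully conjugated — not aromatic (cyclopentane).
The fused 6/5-membered bicyclic (with one oxygen) is a single π system with 9 sp² atoms and 10 π electrons from ring double bonds plus a heteroatom lone pair. 10 = 4(2)+2, so the system is aromatic and both rings count as aromatic (benzofuran).
The 6-membered ring with one nitrogen is planar and fully conjugated; 3 ring double bonds give 6 π electrons. That satisfies 4n+2 with n=1, so it is aromatic (pyridine).
6 of the 7 rings are aromatic. Total: 6.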